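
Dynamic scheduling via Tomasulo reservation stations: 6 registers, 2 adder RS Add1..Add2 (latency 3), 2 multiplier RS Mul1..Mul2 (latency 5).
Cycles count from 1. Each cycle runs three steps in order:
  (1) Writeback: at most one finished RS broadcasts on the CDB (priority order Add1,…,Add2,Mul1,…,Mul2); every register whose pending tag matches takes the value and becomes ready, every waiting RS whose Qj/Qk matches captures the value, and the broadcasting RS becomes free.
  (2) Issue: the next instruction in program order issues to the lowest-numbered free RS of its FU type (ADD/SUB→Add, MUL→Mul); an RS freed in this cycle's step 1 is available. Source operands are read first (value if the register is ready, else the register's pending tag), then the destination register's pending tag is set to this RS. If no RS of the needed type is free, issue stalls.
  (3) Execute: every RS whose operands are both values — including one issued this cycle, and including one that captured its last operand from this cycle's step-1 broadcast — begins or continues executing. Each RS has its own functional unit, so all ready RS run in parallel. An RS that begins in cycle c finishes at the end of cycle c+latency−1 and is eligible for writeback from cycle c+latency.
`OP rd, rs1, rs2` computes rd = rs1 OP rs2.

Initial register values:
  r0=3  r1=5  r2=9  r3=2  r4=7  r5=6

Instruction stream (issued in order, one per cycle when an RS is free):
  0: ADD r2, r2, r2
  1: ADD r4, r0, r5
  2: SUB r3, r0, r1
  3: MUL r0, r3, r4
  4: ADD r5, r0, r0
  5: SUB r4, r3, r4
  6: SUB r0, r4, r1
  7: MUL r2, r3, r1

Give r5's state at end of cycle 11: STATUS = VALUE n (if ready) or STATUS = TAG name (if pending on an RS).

cycle 1: issue ADD r2<-Add1 // r0:3,r1:5,r2:Add1,r3:2,r4:7,r5:6
cycle 2: issue ADD r4<-Add2 // r0:3,r1:5,r2:Add1,r3:2,r4:Add2,r5:6
cycle 3: stall // r0:3,r1:5,r2:Add1,r3:2,r4:Add2,r5:6
cycle 4: CDB Add1=18; issue SUB r3<-Add1 // r0:3,r1:5,r2:18,r3:Add1,r4:Add2,r5:6
cycle 5: CDB Add2=9; issue MUL r0<-Mul1 // r0:Mul1,r1:5,r2:18,r3:Add1,r4:9,r5:6
cycle 6: issue ADD r5<-Add2 // r0:Mul1,r1:5,r2:18,r3:Add1,r4:9,r5:Add2
cycle 7: CDB Add1=-2; issue SUB r4<-Add1 // r0:Mul1,r1:5,r2:18,r3:-2,r4:Add1,r5:Add2
cycle 8: stall // r0:Mul1,r1:5,r2:18,r3:-2,r4:Add1,r5:Add2
cycle 9: stall // r0:Mul1,r1:5,r2:18,r3:-2,r4:Add1,r5:Add2
cycle 10: CDB Add1=-11; issue SUB r0<-Add1 // r0:Add1,r1:5,r2:18,r3:-2,r4:-11,r5:Add2
cycle 11: issue MUL r2<-Mul2 // r0:Add1,r1:5,r2:Mul2,r3:-2,r4:-11,r5:Add2

STATUS = TAG Add2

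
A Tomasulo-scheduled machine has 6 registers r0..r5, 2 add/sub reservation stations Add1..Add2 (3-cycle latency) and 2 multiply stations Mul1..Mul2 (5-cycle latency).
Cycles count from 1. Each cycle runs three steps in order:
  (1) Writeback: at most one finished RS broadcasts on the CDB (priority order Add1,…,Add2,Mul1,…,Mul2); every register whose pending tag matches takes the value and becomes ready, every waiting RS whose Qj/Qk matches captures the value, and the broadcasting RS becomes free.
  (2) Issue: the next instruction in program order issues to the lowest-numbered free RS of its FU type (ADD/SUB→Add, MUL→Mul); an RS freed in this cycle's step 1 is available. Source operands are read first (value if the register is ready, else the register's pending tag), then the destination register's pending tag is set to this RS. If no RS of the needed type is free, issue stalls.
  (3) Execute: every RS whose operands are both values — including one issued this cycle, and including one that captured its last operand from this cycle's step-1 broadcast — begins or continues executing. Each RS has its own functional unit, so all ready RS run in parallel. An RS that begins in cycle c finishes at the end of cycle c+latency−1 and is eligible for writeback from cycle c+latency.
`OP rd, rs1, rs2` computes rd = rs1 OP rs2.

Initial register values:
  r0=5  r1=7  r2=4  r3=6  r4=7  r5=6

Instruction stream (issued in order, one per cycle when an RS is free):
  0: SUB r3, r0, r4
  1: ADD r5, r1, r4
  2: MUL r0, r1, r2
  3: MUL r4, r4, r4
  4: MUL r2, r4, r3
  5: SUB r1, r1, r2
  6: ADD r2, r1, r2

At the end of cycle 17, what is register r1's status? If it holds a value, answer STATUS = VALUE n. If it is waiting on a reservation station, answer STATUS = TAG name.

STATUS = VALUE 105

  c1: issue SUB r3<-Add1  regs: r0:5,r1:7,r2:4,r3:Add1,r4:7,r5:6
  c2: issue ADD r5<-Add2  regs: r0:5,r1:7,r2:4,r3:Add1,r4:7,r5:Add2
  c3: issue MUL r0<-Mul1  regs: r0:Mul1,r1:7,r2:4,r3:Add1,r4:7,r5:Add2
  c4: CDB Add1=-2; issue MUL r4<-Mul2  regs: r0:Mul1,r1:7,r2:4,r3:-2,r4:Mul2,r5:Add2
  c5: CDB Add2=14; stall  regs: r0:Mul1,r1:7,r2:4,r3:-2,r4:Mul2,r5:14
  c6: stall  regs: r0:Mul1,r1:7,r2:4,r3:-2,r4:Mul2,r5:14
  c7: stall  regs: r0:Mul1,r1:7,r2:4,r3:-2,r4:Mul2,r5:14
  c8: CDB Mul1=28; issue MUL r2<-Mul1  regs: r0:28,r1:7,r2:Mul1,r3:-2,r4:Mul2,r5:14
  c9: CDB Mul2=49; issue SUB r1<-Add1  regs: r0:28,r1:Add1,r2:Mul1,r3:-2,r4:49,r5:14
  c10: issue ADD r2<-Add2  regs: r0:28,r1:Add1,r2:Add2,r3:-2,r4:49,r5:14
  c11: -  regs: r0:28,r1:Add1,r2:Add2,r3:-2,r4:49,r5:14
  c12: -  regs: r0:28,r1:Add1,r2:Add2,r3:-2,r4:49,r5:14
  c13: -  regs: r0:28,r1:Add1,r2:Add2,r3:-2,r4:49,r5:14
  c14: CDB Mul1=-98  regs: r0:28,r1:Add1,r2:Add2,r3:-2,r4:49,r5:14
  c15: -  regs: r0:28,r1:Add1,r2:Add2,r3:-2,r4:49,r5:14
  c16: -  regs: r0:28,r1:Add1,r2:Add2,r3:-2,r4:49,r5:14
  c17: CDB Add1=105  regs: r0:28,r1:105,r2:Add2,r3:-2,r4:49,r5:14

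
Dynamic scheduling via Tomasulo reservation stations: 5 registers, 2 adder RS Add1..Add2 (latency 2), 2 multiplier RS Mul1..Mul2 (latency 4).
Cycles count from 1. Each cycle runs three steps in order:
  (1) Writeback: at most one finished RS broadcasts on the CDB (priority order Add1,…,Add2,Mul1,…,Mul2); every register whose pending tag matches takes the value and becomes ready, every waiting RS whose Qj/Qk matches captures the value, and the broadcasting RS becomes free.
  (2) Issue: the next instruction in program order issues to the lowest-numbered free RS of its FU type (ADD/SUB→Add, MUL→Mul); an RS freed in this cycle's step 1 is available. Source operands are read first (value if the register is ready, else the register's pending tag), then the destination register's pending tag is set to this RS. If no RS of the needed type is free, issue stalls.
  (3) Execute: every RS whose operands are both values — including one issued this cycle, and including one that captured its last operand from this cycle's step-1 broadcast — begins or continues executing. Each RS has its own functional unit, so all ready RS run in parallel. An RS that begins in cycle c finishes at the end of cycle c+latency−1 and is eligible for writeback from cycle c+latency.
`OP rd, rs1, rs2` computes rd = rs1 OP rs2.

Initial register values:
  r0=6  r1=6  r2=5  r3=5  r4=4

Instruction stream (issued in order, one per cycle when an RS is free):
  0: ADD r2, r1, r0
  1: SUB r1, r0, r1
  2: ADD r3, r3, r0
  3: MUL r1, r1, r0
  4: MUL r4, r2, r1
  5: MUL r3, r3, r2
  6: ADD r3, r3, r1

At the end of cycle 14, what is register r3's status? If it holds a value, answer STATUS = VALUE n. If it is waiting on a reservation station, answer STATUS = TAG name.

  c1: issue ADD r2<-Add1  regs: r0:6,r1:6,r2:Add1,r3:5,r4:4
  c2: issue SUB r1<-Add2  regs: r0:6,r1:Add2,r2:Add1,r3:5,r4:4
  c3: CDB Add1=12; issue ADD r3<-Add1  regs: r0:6,r1:Add2,r2:12,r3:Add1,r4:4
  c4: CDB Add2=0; issue MUL r1<-Mul1  regs: r0:6,r1:Mul1,r2:12,r3:Add1,r4:4
  c5: CDB Add1=11; issue MUL r4<-Mul2  regs: r0:6,r1:Mul1,r2:12,r3:11,r4:Mul2
  c6: stall  regs: r0:6,r1:Mul1,r2:12,r3:11,r4:Mul2
  c7: stall  regs: r0:6,r1:Mul1,r2:12,r3:11,r4:Mul2
  c8: CDB Mul1=0; issue MUL r3<-Mul1  regs: r0:6,r1:0,r2:12,r3:Mul1,r4:Mul2
  c9: issue ADD r3<-Add1  regs: r0:6,r1:0,r2:12,r3:Add1,r4:Mul2
  c10: -  regs: r0:6,r1:0,r2:12,r3:Add1,r4:Mul2
  c11: -  regs: r0:6,r1:0,r2:12,r3:Add1,r4:Mul2
  c12: CDB Mul1=132  regs: r0:6,r1:0,r2:12,r3:Add1,r4:Mul2
  c13: CDB Mul2=0  regs: r0:6,r1:0,r2:12,r3:Add1,r4:0
  c14: CDB Add1=132  regs: r0:6,r1:0,r2:12,r3:132,r4:0

STATUS = VALUE 132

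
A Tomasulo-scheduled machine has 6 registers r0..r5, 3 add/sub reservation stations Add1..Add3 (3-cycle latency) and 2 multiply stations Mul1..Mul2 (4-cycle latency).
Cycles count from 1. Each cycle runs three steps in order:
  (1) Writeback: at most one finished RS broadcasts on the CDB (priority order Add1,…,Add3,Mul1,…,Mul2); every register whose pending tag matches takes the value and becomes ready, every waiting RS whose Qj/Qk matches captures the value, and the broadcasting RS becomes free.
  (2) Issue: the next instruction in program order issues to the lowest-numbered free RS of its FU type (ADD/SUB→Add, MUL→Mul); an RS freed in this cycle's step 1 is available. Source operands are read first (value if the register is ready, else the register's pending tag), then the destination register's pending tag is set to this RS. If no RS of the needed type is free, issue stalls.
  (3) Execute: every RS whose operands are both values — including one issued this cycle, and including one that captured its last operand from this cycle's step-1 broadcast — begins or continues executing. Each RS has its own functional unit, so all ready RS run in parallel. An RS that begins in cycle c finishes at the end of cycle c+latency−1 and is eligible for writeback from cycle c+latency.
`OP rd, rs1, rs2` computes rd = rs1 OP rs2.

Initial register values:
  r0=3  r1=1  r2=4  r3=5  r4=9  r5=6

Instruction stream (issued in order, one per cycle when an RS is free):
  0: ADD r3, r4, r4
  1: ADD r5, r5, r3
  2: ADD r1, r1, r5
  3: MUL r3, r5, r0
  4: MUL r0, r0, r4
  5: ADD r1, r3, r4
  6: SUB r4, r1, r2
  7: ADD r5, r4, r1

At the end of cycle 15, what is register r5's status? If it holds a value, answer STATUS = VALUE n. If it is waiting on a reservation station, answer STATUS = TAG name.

STATUS = TAG Add3

c1: issue ADD r3<-Add1 | r0:3,r1:1,r2:4,r3:Add1,r4:9,r5:6
c2: issue ADD r5<-Add2 | r0:3,r1:1,r2:4,r3:Add1,r4:9,r5:Add2
c3: issue ADD r1<-Add3 | r0:3,r1:Add3,r2:4,r3:Add1,r4:9,r5:Add2
c4: CDB Add1=18; issue MUL r3<-Mul1 | r0:3,r1:Add3,r2:4,r3:Mul1,r4:9,r5:Add2
c5: issue MUL r0<-Mul2 | r0:Mul2,r1:Add3,r2:4,r3:Mul1,r4:9,r5:Add2
c6: issue ADD r1<-Add1 | r0:Mul2,r1:Add1,r2:4,r3:Mul1,r4:9,r5:Add2
c7: CDB Add2=24; issue SUB r4<-Add2 | r0:Mul2,r1:Add1,r2:4,r3:Mul1,r4:Add2,r5:24
c8: stall | r0:Mul2,r1:Add1,r2:4,r3:Mul1,r4:Add2,r5:24
c9: CDB Mul2=27; stall | r0:27,r1:Add1,r2:4,r3:Mul1,r4:Add2,r5:24
c10: CDB Add3=25; issue ADD r5<-Add3 | r0:27,r1:Add1,r2:4,r3:Mul1,r4:Add2,r5:Add3
c11: CDB Mul1=72 | r0:27,r1:Add1,r2:4,r3:72,r4:Add2,r5:Add3
c12: - | r0:27,r1:Add1,r2:4,r3:72,r4:Add2,r5:Add3
c13: - | r0:27,r1:Add1,r2:4,r3:72,r4:Add2,r5:Add3
c14: CDB Add1=81 | r0:27,r1:81,r2:4,r3:72,r4:Add2,r5:Add3
c15: - | r0:27,r1:81,r2:4,r3:72,r4:Add2,r5:Add3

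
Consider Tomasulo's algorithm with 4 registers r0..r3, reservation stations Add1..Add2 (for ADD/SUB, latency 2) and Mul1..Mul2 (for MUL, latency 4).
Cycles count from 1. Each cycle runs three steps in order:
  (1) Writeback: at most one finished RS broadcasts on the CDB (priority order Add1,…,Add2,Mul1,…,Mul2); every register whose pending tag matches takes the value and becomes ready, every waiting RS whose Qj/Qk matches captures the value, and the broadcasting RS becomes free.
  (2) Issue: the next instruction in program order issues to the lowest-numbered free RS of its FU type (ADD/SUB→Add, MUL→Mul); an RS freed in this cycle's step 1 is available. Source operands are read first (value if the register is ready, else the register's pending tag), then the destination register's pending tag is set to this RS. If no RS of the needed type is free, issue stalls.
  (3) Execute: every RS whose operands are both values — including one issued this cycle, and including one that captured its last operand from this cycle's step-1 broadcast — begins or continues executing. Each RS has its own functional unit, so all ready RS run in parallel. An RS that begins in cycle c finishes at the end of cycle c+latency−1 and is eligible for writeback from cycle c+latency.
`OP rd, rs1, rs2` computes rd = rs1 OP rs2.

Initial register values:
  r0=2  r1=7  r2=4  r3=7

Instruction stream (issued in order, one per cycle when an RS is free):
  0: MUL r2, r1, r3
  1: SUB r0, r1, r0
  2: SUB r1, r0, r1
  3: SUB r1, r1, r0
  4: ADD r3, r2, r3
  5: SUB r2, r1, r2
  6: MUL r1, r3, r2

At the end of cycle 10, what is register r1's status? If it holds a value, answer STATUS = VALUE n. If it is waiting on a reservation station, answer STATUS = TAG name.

STATUS = TAG Mul1

  c1: issue MUL r2<-Mul1  regs: r0:2,r1:7,r2:Mul1,r3:7
  c2: issue SUB r0<-Add1  regs: r0:Add1,r1:7,r2:Mul1,r3:7
  c3: issue SUB r1<-Add2  regs: r0:Add1,r1:Add2,r2:Mul1,r3:7
  c4: CDB Add1=5; issue SUB r1<-Add1  regs: r0:5,r1:Add1,r2:Mul1,r3:7
  c5: CDB Mul1=49; stall  regs: r0:5,r1:Add1,r2:49,r3:7
  c6: CDB Add2=-2; issue ADD r3<-Add2  regs: r0:5,r1:Add1,r2:49,r3:Add2
  c7: stall  regs: r0:5,r1:Add1,r2:49,r3:Add2
  c8: CDB Add1=-7; issue SUB r2<-Add1  regs: r0:5,r1:-7,r2:Add1,r3:Add2
  c9: CDB Add2=56; issue MUL r1<-Mul1  regs: r0:5,r1:Mul1,r2:Add1,r3:56
  c10: CDB Add1=-56  regs: r0:5,r1:Mul1,r2:-56,r3:56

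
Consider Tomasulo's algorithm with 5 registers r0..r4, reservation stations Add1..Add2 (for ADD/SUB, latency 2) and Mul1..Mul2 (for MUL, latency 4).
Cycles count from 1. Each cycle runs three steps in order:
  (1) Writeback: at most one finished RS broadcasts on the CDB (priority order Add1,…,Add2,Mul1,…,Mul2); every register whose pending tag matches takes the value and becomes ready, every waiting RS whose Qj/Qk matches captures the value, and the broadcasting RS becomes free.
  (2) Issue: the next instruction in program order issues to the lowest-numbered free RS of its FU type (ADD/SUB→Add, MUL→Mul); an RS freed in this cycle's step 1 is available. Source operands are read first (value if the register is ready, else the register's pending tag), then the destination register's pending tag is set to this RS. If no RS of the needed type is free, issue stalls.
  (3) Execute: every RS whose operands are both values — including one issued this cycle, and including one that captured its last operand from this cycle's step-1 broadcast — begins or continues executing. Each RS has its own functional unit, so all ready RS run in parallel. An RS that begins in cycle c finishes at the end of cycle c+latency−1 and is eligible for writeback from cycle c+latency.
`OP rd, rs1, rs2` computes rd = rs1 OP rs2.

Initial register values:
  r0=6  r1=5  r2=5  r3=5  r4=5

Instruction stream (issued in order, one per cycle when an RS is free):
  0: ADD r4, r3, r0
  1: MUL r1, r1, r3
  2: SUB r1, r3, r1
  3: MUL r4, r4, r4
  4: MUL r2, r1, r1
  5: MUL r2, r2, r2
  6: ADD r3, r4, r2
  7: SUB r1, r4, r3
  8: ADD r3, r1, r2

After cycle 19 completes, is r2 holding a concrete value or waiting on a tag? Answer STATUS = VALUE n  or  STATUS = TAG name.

STATUS = VALUE 160000

c1: issue ADD r4<-Add1 | r0:6,r1:5,r2:5,r3:5,r4:Add1
c2: issue MUL r1<-Mul1 | r0:6,r1:Mul1,r2:5,r3:5,r4:Add1
c3: CDB Add1=11; issue SUB r1<-Add1 | r0:6,r1:Add1,r2:5,r3:5,r4:11
c4: issue MUL r4<-Mul2 | r0:6,r1:Add1,r2:5,r3:5,r4:Mul2
c5: stall | r0:6,r1:Add1,r2:5,r3:5,r4:Mul2
c6: CDB Mul1=25; issue MUL r2<-Mul1 | r0:6,r1:Add1,r2:Mul1,r3:5,r4:Mul2
c7: stall | r0:6,r1:Add1,r2:Mul1,r3:5,r4:Mul2
c8: CDB Add1=-20; stall | r0:6,r1:-20,r2:Mul1,r3:5,r4:Mul2
c9: CDB Mul2=121; issue MUL r2<-Mul2 | r0:6,r1:-20,r2:Mul2,r3:5,r4:121
c10: issue ADD r3<-Add1 | r0:6,r1:-20,r2:Mul2,r3:Add1,r4:121
c11: issue SUB r1<-Add2 | r0:6,r1:Add2,r2:Mul2,r3:Add1,r4:121
c12: CDB Mul1=400; stall | r0:6,r1:Add2,r2:Mul2,r3:Add1,r4:121
c13: stall | r0:6,r1:Add2,r2:Mul2,r3:Add1,r4:121
c14: stall | r0:6,r1:Add2,r2:Mul2,r3:Add1,r4:121
c15: stall | r0:6,r1:Add2,r2:Mul2,r3:Add1,r4:121
c16: CDB Mul2=160000; stall | r0:6,r1:Add2,r2:160000,r3:Add1,r4:121
c17: stall | r0:6,r1:Add2,r2:160000,r3:Add1,r4:121
c18: CDB Add1=160121; issue ADD r3<-Add1 | r0:6,r1:Add2,r2:160000,r3:Add1,r4:121
c19: - | r0:6,r1:Add2,r2:160000,r3:Add1,r4:121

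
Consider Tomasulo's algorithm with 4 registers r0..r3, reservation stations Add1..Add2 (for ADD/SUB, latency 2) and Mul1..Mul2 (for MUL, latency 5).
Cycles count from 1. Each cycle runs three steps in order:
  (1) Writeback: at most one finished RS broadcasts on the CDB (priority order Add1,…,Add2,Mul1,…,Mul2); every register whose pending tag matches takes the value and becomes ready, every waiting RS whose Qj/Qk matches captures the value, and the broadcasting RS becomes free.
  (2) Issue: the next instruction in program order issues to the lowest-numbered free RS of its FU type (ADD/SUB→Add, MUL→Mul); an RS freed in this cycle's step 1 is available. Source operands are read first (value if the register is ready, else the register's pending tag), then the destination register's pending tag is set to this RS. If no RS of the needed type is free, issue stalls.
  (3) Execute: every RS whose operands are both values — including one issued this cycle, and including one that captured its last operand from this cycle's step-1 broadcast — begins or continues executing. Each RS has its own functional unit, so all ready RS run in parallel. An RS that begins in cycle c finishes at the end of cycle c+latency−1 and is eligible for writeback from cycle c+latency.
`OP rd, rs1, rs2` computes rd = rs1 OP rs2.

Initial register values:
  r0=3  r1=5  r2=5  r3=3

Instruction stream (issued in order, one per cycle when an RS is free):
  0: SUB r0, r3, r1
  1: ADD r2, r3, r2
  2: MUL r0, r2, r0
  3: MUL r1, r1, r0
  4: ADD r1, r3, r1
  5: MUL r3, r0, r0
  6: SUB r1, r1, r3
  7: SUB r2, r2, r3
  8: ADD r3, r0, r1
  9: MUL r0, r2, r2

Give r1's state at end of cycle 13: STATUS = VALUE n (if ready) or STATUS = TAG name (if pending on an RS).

cycle 1: issue SUB r0<-Add1 // r0:Add1,r1:5,r2:5,r3:3
cycle 2: issue ADD r2<-Add2 // r0:Add1,r1:5,r2:Add2,r3:3
cycle 3: CDB Add1=-2; issue MUL r0<-Mul1 // r0:Mul1,r1:5,r2:Add2,r3:3
cycle 4: CDB Add2=8; issue MUL r1<-Mul2 // r0:Mul1,r1:Mul2,r2:8,r3:3
cycle 5: issue ADD r1<-Add1 // r0:Mul1,r1:Add1,r2:8,r3:3
cycle 6: stall // r0:Mul1,r1:Add1,r2:8,r3:3
cycle 7: stall // r0:Mul1,r1:Add1,r2:8,r3:3
cycle 8: stall // r0:Mul1,r1:Add1,r2:8,r3:3
cycle 9: CDB Mul1=-16; issue MUL r3<-Mul1 // r0:-16,r1:Add1,r2:8,r3:Mul1
cycle 10: issue SUB r1<-Add2 // r0:-16,r1:Add2,r2:8,r3:Mul1
cycle 11: stall // r0:-16,r1:Add2,r2:8,r3:Mul1
cycle 12: stall // r0:-16,r1:Add2,r2:8,r3:Mul1
cycle 13: stall // r0:-16,r1:Add2,r2:8,r3:Mul1

STATUS = TAG Add2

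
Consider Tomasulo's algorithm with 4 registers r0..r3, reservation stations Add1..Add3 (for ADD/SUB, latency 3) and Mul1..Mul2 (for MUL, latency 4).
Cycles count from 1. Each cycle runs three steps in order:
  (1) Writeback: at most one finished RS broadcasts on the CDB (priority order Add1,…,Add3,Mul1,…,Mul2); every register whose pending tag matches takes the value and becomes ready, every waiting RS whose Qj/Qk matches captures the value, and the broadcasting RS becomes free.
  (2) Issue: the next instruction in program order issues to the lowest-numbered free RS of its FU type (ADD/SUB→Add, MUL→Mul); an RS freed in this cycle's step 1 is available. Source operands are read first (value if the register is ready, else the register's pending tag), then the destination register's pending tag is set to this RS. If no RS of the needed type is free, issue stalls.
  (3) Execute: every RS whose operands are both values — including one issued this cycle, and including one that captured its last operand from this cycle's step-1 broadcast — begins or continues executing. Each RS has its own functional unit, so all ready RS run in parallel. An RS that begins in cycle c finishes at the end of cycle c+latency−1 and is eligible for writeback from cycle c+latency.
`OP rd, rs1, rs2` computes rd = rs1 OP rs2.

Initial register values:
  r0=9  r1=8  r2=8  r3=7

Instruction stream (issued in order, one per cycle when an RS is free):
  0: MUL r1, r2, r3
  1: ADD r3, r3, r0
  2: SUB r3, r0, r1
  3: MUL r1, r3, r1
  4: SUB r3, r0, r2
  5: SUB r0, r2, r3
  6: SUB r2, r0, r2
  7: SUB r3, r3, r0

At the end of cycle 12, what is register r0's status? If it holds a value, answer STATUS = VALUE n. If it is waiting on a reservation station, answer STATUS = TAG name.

cycle 1: issue MUL r1<-Mul1 // r0:9,r1:Mul1,r2:8,r3:7
cycle 2: issue ADD r3<-Add1 // r0:9,r1:Mul1,r2:8,r3:Add1
cycle 3: issue SUB r3<-Add2 // r0:9,r1:Mul1,r2:8,r3:Add2
cycle 4: issue MUL r1<-Mul2 // r0:9,r1:Mul2,r2:8,r3:Add2
cycle 5: CDB Add1=16; issue SUB r3<-Add1 // r0:9,r1:Mul2,r2:8,r3:Add1
cycle 6: CDB Mul1=56; issue SUB r0<-Add3 // r0:Add3,r1:Mul2,r2:8,r3:Add1
cycle 7: stall // r0:Add3,r1:Mul2,r2:8,r3:Add1
cycle 8: CDB Add1=1; issue SUB r2<-Add1 // r0:Add3,r1:Mul2,r2:Add1,r3:1
cycle 9: CDB Add2=-47; issue SUB r3<-Add2 // r0:Add3,r1:Mul2,r2:Add1,r3:Add2
cycle 10: - // r0:Add3,r1:Mul2,r2:Add1,r3:Add2
cycle 11: CDB Add3=7 // r0:7,r1:Mul2,r2:Add1,r3:Add2
cycle 12: - // r0:7,r1:Mul2,r2:Add1,r3:Add2

STATUS = VALUE 7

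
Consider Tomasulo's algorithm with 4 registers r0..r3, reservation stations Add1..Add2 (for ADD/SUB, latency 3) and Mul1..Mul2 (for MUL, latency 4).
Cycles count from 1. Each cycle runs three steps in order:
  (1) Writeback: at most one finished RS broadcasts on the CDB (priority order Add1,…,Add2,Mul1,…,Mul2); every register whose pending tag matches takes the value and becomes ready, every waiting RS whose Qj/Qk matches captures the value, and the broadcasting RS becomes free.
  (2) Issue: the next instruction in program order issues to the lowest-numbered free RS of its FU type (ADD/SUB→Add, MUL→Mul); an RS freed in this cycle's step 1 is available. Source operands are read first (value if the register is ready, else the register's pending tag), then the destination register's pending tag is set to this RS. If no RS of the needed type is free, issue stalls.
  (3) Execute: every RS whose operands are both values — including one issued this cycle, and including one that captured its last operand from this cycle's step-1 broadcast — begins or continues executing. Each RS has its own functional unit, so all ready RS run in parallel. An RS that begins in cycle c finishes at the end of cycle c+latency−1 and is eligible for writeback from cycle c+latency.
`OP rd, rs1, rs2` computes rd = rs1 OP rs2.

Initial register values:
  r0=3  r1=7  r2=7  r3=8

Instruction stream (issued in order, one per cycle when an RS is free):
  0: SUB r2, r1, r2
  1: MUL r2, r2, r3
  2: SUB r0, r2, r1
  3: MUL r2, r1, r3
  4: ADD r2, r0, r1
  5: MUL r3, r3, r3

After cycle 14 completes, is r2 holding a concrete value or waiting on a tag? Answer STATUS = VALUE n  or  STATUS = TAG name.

STATUS = VALUE 0

c1: issue SUB r2<-Add1 | r0:3,r1:7,r2:Add1,r3:8
c2: issue MUL r2<-Mul1 | r0:3,r1:7,r2:Mul1,r3:8
c3: issue SUB r0<-Add2 | r0:Add2,r1:7,r2:Mul1,r3:8
c4: CDB Add1=0; issue MUL r2<-Mul2 | r0:Add2,r1:7,r2:Mul2,r3:8
c5: issue ADD r2<-Add1 | r0:Add2,r1:7,r2:Add1,r3:8
c6: stall | r0:Add2,r1:7,r2:Add1,r3:8
c7: stall | r0:Add2,r1:7,r2:Add1,r3:8
c8: CDB Mul1=0; issue MUL r3<-Mul1 | r0:Add2,r1:7,r2:Add1,r3:Mul1
c9: CDB Mul2=56 | r0:Add2,r1:7,r2:Add1,r3:Mul1
c10: - | r0:Add2,r1:7,r2:Add1,r3:Mul1
c11: CDB Add2=-7 | r0:-7,r1:7,r2:Add1,r3:Mul1
c12: CDB Mul1=64 | r0:-7,r1:7,r2:Add1,r3:64
c13: - | r0:-7,r1:7,r2:Add1,r3:64
c14: CDB Add1=0 | r0:-7,r1:7,r2:0,r3:64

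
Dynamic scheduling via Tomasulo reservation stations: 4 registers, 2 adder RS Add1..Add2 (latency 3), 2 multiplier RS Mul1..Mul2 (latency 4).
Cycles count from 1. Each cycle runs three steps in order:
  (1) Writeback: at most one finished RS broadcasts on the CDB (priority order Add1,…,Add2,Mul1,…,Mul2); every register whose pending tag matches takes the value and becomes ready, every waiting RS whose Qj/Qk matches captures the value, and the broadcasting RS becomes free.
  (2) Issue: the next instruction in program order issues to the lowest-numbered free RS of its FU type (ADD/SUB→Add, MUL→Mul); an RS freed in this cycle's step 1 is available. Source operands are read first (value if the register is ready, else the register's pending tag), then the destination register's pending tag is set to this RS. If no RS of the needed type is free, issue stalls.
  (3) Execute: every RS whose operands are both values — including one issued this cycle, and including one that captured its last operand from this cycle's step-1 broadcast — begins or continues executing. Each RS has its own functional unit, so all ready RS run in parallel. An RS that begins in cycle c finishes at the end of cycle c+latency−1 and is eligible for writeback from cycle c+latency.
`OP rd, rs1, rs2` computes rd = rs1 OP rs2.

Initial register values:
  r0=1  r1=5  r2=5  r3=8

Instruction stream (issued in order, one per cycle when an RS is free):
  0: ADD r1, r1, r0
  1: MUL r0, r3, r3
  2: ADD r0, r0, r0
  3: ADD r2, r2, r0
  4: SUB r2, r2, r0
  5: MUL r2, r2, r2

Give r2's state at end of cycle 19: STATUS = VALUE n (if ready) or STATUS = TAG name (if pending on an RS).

cycle 1: issue ADD r1<-Add1 // r0:1,r1:Add1,r2:5,r3:8
cycle 2: issue MUL r0<-Mul1 // r0:Mul1,r1:Add1,r2:5,r3:8
cycle 3: issue ADD r0<-Add2 // r0:Add2,r1:Add1,r2:5,r3:8
cycle 4: CDB Add1=6; issue ADD r2<-Add1 // r0:Add2,r1:6,r2:Add1,r3:8
cycle 5: stall // r0:Add2,r1:6,r2:Add1,r3:8
cycle 6: CDB Mul1=64; stall // r0:Add2,r1:6,r2:Add1,r3:8
cycle 7: stall // r0:Add2,r1:6,r2:Add1,r3:8
cycle 8: stall // r0:Add2,r1:6,r2:Add1,r3:8
cycle 9: CDB Add2=128; issue SUB r2<-Add2 // r0:128,r1:6,r2:Add2,r3:8
cycle 10: issue MUL r2<-Mul1 // r0:128,r1:6,r2:Mul1,r3:8
cycle 11: - // r0:128,r1:6,r2:Mul1,r3:8
cycle 12: CDB Add1=133 // r0:128,r1:6,r2:Mul1,r3:8
cycle 13: - // r0:128,r1:6,r2:Mul1,r3:8
cycle 14: - // r0:128,r1:6,r2:Mul1,r3:8
cycle 15: CDB Add2=5 // r0:128,r1:6,r2:Mul1,r3:8
cycle 16: - // r0:128,r1:6,r2:Mul1,r3:8
cycle 17: - // r0:128,r1:6,r2:Mul1,r3:8
cycle 18: - // r0:128,r1:6,r2:Mul1,r3:8
cycle 19: CDB Mul1=25 // r0:128,r1:6,r2:25,r3:8

STATUS = VALUE 25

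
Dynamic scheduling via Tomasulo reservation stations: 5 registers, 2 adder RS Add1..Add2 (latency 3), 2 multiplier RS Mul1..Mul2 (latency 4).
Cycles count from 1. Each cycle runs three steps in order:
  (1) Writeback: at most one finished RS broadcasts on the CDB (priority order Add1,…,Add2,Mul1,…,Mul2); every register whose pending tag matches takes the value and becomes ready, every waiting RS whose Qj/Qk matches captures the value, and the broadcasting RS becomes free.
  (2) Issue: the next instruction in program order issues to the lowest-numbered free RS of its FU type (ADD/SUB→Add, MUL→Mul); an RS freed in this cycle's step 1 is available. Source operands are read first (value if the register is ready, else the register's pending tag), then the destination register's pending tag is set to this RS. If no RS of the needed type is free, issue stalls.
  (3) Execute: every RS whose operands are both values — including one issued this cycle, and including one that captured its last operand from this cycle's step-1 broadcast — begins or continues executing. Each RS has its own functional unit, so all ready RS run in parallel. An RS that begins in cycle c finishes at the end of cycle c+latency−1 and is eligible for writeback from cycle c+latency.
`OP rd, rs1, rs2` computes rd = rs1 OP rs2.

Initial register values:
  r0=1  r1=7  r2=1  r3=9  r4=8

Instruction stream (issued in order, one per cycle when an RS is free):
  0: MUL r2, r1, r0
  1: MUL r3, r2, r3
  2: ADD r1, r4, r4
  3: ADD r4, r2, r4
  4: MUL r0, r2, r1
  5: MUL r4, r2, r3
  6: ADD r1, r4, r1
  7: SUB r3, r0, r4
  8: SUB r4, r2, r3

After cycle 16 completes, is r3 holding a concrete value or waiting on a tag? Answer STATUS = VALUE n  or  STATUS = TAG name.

STATUS = TAG Add2

cycle 1: issue MUL r2<-Mul1 // r0:1,r1:7,r2:Mul1,r3:9,r4:8
cycle 2: issue MUL r3<-Mul2 // r0:1,r1:7,r2:Mul1,r3:Mul2,r4:8
cycle 3: issue ADD r1<-Add1 // r0:1,r1:Add1,r2:Mul1,r3:Mul2,r4:8
cycle 4: issue ADD r4<-Add2 // r0:1,r1:Add1,r2:Mul1,r3:Mul2,r4:Add2
cycle 5: CDB Mul1=7; issue MUL r0<-Mul1 // r0:Mul1,r1:Add1,r2:7,r3:Mul2,r4:Add2
cycle 6: CDB Add1=16; stall // r0:Mul1,r1:16,r2:7,r3:Mul2,r4:Add2
cycle 7: stall // r0:Mul1,r1:16,r2:7,r3:Mul2,r4:Add2
cycle 8: CDB Add2=15; stall // r0:Mul1,r1:16,r2:7,r3:Mul2,r4:15
cycle 9: CDB Mul2=63; issue MUL r4<-Mul2 // r0:Mul1,r1:16,r2:7,r3:63,r4:Mul2
cycle 10: CDB Mul1=112; issue ADD r1<-Add1 // r0:112,r1:Add1,r2:7,r3:63,r4:Mul2
cycle 11: issue SUB r3<-Add2 // r0:112,r1:Add1,r2:7,r3:Add2,r4:Mul2
cycle 12: stall // r0:112,r1:Add1,r2:7,r3:Add2,r4:Mul2
cycle 13: CDB Mul2=441; stall // r0:112,r1:Add1,r2:7,r3:Add2,r4:441
cycle 14: stall // r0:112,r1:Add1,r2:7,r3:Add2,r4:441
cycle 15: stall // r0:112,r1:Add1,r2:7,r3:Add2,r4:441
cycle 16: CDB Add1=457; issue SUB r4<-Add1 // r0:112,r1:457,r2:7,r3:Add2,r4:Add1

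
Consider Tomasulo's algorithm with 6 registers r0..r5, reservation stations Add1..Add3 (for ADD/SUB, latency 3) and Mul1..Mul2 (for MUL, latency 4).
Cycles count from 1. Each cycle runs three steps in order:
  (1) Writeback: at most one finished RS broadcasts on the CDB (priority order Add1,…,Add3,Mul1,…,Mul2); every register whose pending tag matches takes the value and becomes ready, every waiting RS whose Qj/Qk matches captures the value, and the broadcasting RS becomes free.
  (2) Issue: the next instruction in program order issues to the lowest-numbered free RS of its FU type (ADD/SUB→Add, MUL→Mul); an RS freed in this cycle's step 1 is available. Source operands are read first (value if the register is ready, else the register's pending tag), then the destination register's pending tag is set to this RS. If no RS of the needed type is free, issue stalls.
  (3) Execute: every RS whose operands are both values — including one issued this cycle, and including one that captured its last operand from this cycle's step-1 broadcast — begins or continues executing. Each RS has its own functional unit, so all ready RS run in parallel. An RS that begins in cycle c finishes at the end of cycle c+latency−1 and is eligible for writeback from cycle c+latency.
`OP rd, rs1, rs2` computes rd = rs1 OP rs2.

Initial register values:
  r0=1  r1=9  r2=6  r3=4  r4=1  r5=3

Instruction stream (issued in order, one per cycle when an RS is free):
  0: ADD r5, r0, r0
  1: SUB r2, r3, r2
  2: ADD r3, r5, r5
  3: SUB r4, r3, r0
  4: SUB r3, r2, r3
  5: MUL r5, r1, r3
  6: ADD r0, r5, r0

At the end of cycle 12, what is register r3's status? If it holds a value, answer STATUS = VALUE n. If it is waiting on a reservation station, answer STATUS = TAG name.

c1: issue ADD r5<-Add1 | r0:1,r1:9,r2:6,r3:4,r4:1,r5:Add1
c2: issue SUB r2<-Add2 | r0:1,r1:9,r2:Add2,r3:4,r4:1,r5:Add1
c3: issue ADD r3<-Add3 | r0:1,r1:9,r2:Add2,r3:Add3,r4:1,r5:Add1
c4: CDB Add1=2; issue SUB r4<-Add1 | r0:1,r1:9,r2:Add2,r3:Add3,r4:Add1,r5:2
c5: CDB Add2=-2; issue SUB r3<-Add2 | r0:1,r1:9,r2:-2,r3:Add2,r4:Add1,r5:2
c6: issue MUL r5<-Mul1 | r0:1,r1:9,r2:-2,r3:Add2,r4:Add1,r5:Mul1
c7: CDB Add3=4; issue ADD r0<-Add3 | r0:Add3,r1:9,r2:-2,r3:Add2,r4:Add1,r5:Mul1
c8: - | r0:Add3,r1:9,r2:-2,r3:Add2,r4:Add1,r5:Mul1
c9: - | r0:Add3,r1:9,r2:-2,r3:Add2,r4:Add1,r5:Mul1
c10: CDB Add1=3 | r0:Add3,r1:9,r2:-2,r3:Add2,r4:3,r5:Mul1
c11: CDB Add2=-6 | r0:Add3,r1:9,r2:-2,r3:-6,r4:3,r5:Mul1
c12: - | r0:Add3,r1:9,r2:-2,r3:-6,r4:3,r5:Mul1

STATUS = VALUE -6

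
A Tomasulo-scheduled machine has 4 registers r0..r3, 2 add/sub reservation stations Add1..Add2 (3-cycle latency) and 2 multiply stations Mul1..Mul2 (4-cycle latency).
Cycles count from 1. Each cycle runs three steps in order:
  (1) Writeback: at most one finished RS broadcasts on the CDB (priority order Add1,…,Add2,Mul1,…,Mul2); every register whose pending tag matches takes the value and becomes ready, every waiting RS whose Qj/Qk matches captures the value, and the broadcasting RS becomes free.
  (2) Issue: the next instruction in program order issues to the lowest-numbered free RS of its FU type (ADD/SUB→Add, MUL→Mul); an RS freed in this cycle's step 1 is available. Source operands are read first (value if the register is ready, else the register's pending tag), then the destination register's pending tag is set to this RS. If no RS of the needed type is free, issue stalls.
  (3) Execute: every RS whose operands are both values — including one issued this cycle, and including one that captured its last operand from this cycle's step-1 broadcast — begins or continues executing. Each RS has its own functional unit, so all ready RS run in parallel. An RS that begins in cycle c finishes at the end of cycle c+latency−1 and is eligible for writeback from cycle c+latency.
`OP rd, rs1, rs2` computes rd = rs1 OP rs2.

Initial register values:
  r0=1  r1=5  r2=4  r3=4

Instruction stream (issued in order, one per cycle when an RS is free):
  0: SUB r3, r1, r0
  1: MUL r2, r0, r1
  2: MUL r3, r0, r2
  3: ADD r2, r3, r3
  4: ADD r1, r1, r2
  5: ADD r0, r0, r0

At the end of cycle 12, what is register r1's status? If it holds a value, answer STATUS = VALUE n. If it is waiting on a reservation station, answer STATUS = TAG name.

STATUS = TAG Add2

c1: issue SUB r3<-Add1 | r0:1,r1:5,r2:4,r3:Add1
c2: issue MUL r2<-Mul1 | r0:1,r1:5,r2:Mul1,r3:Add1
c3: issue MUL r3<-Mul2 | r0:1,r1:5,r2:Mul1,r3:Mul2
c4: CDB Add1=4; issue ADD r2<-Add1 | r0:1,r1:5,r2:Add1,r3:Mul2
c5: issue ADD r1<-Add2 | r0:1,r1:Add2,r2:Add1,r3:Mul2
c6: CDB Mul1=5; stall | r0:1,r1:Add2,r2:Add1,r3:Mul2
c7: stall | r0:1,r1:Add2,r2:Add1,r3:Mul2
c8: stall | r0:1,r1:Add2,r2:Add1,r3:Mul2
c9: stall | r0:1,r1:Add2,r2:Add1,r3:Mul2
c10: CDB Mul2=5; stall | r0:1,r1:Add2,r2:Add1,r3:5
c11: stall | r0:1,r1:Add2,r2:Add1,r3:5
c12: stall | r0:1,r1:Add2,r2:Add1,r3:5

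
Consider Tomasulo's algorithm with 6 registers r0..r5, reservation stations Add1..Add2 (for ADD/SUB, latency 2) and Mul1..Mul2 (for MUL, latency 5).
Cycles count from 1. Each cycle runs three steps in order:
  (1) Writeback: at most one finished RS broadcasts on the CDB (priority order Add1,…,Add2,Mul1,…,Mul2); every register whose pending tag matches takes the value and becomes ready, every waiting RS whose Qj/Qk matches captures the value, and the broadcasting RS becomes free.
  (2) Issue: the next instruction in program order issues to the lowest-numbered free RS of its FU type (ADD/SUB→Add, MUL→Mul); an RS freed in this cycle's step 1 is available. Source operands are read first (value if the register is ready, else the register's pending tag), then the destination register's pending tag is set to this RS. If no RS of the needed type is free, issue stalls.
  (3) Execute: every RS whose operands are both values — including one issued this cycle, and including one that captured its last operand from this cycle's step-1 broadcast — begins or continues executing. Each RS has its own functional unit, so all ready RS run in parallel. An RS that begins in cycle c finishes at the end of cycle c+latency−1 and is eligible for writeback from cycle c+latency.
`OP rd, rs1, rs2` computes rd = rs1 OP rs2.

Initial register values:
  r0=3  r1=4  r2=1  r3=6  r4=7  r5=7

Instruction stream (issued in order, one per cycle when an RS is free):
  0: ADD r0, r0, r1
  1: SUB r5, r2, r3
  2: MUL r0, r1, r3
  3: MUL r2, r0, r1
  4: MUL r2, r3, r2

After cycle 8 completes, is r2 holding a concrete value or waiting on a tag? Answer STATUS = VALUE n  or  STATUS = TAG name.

STATUS = TAG Mul1

  c1: issue ADD r0<-Add1  regs: r0:Add1,r1:4,r2:1,r3:6,r4:7,r5:7
  c2: issue SUB r5<-Add2  regs: r0:Add1,r1:4,r2:1,r3:6,r4:7,r5:Add2
  c3: CDB Add1=7; issue MUL r0<-Mul1  regs: r0:Mul1,r1:4,r2:1,r3:6,r4:7,r5:Add2
  c4: CDB Add2=-5; issue MUL r2<-Mul2  regs: r0:Mul1,r1:4,r2:Mul2,r3:6,r4:7,r5:-5
  c5: stall  regs: r0:Mul1,r1:4,r2:Mul2,r3:6,r4:7,r5:-5
  c6: stall  regs: r0:Mul1,r1:4,r2:Mul2,r3:6,r4:7,r5:-5
  c7: stall  regs: r0:Mul1,r1:4,r2:Mul2,r3:6,r4:7,r5:-5
  c8: CDB Mul1=24; issue MUL r2<-Mul1  regs: r0:24,r1:4,r2:Mul1,r3:6,r4:7,r5:-5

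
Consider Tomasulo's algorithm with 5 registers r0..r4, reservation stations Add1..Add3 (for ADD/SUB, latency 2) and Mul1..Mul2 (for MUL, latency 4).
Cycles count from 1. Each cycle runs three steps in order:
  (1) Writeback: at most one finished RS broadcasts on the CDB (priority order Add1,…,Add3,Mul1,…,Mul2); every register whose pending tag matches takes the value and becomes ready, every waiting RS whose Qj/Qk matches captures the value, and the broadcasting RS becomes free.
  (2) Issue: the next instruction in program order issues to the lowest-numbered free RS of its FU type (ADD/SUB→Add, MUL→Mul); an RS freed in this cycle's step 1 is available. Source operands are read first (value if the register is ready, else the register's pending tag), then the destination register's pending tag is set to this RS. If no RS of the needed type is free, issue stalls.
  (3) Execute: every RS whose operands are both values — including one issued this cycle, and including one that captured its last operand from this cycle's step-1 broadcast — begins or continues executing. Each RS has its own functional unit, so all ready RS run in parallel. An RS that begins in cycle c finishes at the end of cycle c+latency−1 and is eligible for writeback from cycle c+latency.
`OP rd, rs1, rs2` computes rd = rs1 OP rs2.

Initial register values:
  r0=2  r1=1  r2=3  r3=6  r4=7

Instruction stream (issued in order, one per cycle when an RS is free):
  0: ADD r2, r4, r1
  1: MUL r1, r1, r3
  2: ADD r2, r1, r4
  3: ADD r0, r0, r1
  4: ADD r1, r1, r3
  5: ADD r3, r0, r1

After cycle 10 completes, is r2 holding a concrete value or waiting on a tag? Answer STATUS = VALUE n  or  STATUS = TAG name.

STATUS = VALUE 13

cycle 1: issue ADD r2<-Add1 // r0:2,r1:1,r2:Add1,r3:6,r4:7
cycle 2: issue MUL r1<-Mul1 // r0:2,r1:Mul1,r2:Add1,r3:6,r4:7
cycle 3: CDB Add1=8; issue ADD r2<-Add1 // r0:2,r1:Mul1,r2:Add1,r3:6,r4:7
cycle 4: issue ADD r0<-Add2 // r0:Add2,r1:Mul1,r2:Add1,r3:6,r4:7
cycle 5: issue ADD r1<-Add3 // r0:Add2,r1:Add3,r2:Add1,r3:6,r4:7
cycle 6: CDB Mul1=6; stall // r0:Add2,r1:Add3,r2:Add1,r3:6,r4:7
cycle 7: stall // r0:Add2,r1:Add3,r2:Add1,r3:6,r4:7
cycle 8: CDB Add1=13; issue ADD r3<-Add1 // r0:Add2,r1:Add3,r2:13,r3:Add1,r4:7
cycle 9: CDB Add2=8 // r0:8,r1:Add3,r2:13,r3:Add1,r4:7
cycle 10: CDB Add3=12 // r0:8,r1:12,r2:13,r3:Add1,r4:7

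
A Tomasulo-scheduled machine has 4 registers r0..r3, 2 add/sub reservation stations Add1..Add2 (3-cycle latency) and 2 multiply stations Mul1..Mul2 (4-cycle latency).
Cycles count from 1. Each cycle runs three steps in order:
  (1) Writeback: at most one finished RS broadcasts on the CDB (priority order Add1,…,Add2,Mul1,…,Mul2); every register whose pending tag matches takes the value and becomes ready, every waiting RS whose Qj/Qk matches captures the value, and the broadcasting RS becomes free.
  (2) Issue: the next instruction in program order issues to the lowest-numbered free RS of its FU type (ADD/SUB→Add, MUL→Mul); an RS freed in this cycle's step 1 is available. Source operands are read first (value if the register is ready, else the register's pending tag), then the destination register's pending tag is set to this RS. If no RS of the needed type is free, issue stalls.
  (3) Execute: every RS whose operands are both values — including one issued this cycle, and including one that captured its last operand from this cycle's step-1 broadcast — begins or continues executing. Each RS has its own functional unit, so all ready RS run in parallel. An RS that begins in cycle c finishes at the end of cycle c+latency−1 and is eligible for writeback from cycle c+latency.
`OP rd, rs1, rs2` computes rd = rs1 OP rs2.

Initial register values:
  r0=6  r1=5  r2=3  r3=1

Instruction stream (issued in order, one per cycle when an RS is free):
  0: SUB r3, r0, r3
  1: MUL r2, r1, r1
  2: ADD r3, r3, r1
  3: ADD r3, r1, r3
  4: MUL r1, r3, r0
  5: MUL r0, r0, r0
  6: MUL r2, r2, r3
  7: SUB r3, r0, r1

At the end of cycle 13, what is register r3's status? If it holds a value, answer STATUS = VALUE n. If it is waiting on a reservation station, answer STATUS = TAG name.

cycle 1: issue SUB r3<-Add1 // r0:6,r1:5,r2:3,r3:Add1
cycle 2: issue MUL r2<-Mul1 // r0:6,r1:5,r2:Mul1,r3:Add1
cycle 3: issue ADD r3<-Add2 // r0:6,r1:5,r2:Mul1,r3:Add2
cycle 4: CDB Add1=5; issue ADD r3<-Add1 // r0:6,r1:5,r2:Mul1,r3:Add1
cycle 5: issue MUL r1<-Mul2 // r0:6,r1:Mul2,r2:Mul1,r3:Add1
cycle 6: CDB Mul1=25; issue MUL r0<-Mul1 // r0:Mul1,r1:Mul2,r2:25,r3:Add1
cycle 7: CDB Add2=10; stall // r0:Mul1,r1:Mul2,r2:25,r3:Add1
cycle 8: stall // r0:Mul1,r1:Mul2,r2:25,r3:Add1
cycle 9: stall // r0:Mul1,r1:Mul2,r2:25,r3:Add1
cycle 10: CDB Add1=15; stall // r0:Mul1,r1:Mul2,r2:25,r3:15
cycle 11: CDB Mul1=36; issue MUL r2<-Mul1 // r0:36,r1:Mul2,r2:Mul1,r3:15
cycle 12: issue SUB r3<-Add1 // r0:36,r1:Mul2,r2:Mul1,r3:Add1
cycle 13: - // r0:36,r1:Mul2,r2:Mul1,r3:Add1

STATUS = TAG Add1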